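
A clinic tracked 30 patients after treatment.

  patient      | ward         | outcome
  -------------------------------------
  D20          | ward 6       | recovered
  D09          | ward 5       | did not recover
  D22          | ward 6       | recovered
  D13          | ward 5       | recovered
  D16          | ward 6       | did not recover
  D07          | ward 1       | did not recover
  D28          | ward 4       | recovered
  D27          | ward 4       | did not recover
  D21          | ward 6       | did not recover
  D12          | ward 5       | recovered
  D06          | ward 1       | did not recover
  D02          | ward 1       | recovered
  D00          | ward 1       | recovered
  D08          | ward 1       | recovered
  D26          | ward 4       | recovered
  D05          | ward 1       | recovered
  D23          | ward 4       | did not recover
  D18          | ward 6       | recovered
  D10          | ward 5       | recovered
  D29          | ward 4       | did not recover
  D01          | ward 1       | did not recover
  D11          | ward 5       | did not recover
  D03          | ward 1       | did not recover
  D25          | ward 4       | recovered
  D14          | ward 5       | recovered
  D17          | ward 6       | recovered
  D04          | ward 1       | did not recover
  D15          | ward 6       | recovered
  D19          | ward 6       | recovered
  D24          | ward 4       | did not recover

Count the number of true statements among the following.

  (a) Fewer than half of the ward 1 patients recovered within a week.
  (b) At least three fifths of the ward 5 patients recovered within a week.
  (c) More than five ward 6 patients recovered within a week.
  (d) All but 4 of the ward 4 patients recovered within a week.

4

(a) ward 1: |A| = 9, |A ∩ B| = 4; needs |A ∩ B| < |A ∖ B| — true.
(b) ward 5: |A| = 6, |A ∩ B| = 4; needs |A ∩ B| / |A| ≥ 3/5 — true.
(c) ward 6: |A| = 8, |A ∩ B| = 6; needs |A ∩ B| > 5 — true.
(d) ward 4: |A| = 7, |A ∩ B| = 3; needs |A ∖ B| = 4 — true.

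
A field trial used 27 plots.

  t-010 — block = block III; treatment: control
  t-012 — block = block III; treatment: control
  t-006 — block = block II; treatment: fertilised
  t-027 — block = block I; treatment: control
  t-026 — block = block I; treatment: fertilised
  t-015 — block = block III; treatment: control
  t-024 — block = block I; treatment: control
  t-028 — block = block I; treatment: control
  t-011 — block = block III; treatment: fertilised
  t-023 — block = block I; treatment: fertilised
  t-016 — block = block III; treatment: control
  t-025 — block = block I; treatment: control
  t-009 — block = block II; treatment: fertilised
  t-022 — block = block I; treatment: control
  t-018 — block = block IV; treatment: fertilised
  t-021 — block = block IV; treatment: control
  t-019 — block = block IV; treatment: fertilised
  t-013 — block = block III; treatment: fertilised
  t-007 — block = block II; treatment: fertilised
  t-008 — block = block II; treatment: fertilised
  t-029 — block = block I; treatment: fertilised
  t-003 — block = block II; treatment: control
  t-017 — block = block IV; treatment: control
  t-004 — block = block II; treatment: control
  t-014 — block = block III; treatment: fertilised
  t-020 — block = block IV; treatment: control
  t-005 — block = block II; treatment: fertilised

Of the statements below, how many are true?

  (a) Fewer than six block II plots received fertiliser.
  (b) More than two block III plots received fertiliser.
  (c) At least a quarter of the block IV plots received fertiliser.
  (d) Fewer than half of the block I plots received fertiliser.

4

(a) block II: |A| = 7, |A ∩ B| = 5; needs |A ∩ B| < 6 — true.
(b) block III: |A| = 7, |A ∩ B| = 3; needs |A ∩ B| > 2 — true.
(c) block IV: |A| = 5, |A ∩ B| = 2; needs |A ∩ B| / |A| ≥ 1/4 — true.
(d) block I: |A| = 8, |A ∩ B| = 3; needs |A ∩ B| < |A ∖ B| — true.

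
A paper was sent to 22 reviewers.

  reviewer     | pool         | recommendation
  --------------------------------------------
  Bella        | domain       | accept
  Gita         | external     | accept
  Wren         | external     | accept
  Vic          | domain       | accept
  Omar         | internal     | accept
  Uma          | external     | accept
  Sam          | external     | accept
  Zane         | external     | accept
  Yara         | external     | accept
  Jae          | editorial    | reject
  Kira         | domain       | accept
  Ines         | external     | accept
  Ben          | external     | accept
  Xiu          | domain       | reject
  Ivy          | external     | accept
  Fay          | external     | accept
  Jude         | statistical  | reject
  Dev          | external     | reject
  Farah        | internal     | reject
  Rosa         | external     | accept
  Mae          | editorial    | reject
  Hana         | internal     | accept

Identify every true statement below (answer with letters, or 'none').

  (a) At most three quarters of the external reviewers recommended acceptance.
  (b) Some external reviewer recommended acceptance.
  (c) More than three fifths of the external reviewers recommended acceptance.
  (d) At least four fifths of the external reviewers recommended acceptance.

|A| = 12, |A ∩ B| = 11, |A ∖ B| = 1.
(a) |A ∩ B| / |A| ≤ 3/4: fails.
(b) A ∩ B ≠ ∅ (|A ∩ B| ≥ 1): holds.
(c) |A ∩ B| / |A| > 3/5: holds.
(d) |A ∩ B| / |A| ≥ 4/5: holds.

(b), (c), (d)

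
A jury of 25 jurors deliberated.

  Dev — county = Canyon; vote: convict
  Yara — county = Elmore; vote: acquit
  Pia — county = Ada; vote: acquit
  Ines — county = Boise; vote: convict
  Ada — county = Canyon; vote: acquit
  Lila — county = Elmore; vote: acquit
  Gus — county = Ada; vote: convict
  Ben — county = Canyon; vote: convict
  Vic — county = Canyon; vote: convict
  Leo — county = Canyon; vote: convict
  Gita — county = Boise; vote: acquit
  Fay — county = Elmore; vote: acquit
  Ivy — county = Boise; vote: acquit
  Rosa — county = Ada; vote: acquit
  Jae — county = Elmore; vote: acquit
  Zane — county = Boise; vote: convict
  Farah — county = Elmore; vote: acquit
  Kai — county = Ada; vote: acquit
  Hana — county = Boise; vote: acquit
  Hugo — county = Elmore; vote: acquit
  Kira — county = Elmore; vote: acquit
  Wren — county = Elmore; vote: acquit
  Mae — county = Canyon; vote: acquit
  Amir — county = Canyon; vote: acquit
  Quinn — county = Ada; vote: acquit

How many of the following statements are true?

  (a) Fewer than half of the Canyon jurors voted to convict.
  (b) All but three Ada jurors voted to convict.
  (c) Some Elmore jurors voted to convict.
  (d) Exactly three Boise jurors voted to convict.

0

(a) Canyon: |A| = 7, |A ∩ B| = 4; needs |A ∩ B| < |A ∖ B| — false.
(b) Ada: |A| = 5, |A ∩ B| = 1; needs |A ∖ B| = 3 — false.
(c) Elmore: |A| = 8, |A ∩ B| = 0; needs A ∩ B ≠ ∅ (|A ∩ B| ≥ 1) — false.
(d) Boise: |A| = 5, |A ∩ B| = 2; needs |A ∩ B| = 3 — false.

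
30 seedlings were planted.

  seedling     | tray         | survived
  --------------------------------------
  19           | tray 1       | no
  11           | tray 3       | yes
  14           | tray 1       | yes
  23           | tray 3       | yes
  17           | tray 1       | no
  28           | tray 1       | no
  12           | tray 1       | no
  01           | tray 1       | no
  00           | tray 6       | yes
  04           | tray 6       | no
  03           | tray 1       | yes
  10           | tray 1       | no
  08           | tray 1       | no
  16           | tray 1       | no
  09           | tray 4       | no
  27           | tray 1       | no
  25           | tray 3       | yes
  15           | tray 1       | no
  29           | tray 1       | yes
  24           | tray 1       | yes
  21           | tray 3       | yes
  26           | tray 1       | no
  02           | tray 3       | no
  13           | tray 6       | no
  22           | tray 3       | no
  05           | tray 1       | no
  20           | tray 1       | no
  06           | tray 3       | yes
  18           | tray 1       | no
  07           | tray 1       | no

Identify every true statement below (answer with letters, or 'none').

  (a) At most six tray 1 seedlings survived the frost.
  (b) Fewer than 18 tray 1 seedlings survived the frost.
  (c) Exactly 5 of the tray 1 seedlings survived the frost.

(a), (b)

|A| = 19, |A ∩ B| = 4, |A ∖ B| = 15.
(a) |A ∩ B| ≤ 6: holds.
(b) |A ∩ B| < 18: holds.
(c) |A ∩ B| = 5: fails.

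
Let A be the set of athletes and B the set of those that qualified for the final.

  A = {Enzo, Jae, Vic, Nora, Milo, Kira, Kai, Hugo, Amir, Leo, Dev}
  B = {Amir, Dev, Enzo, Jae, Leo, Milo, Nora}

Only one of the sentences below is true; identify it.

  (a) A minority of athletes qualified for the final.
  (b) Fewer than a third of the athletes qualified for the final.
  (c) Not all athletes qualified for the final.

|A| = 11, |A ∩ B| = 7, |A ∖ B| = 4.
(a) requires |A ∩ B| < |A ∖ B|: false.
(b) requires |A ∩ B| / |A| < 1/3: false.
(c) requires A ⊄ B (|A ∖ B| ≥ 1): true.

(c)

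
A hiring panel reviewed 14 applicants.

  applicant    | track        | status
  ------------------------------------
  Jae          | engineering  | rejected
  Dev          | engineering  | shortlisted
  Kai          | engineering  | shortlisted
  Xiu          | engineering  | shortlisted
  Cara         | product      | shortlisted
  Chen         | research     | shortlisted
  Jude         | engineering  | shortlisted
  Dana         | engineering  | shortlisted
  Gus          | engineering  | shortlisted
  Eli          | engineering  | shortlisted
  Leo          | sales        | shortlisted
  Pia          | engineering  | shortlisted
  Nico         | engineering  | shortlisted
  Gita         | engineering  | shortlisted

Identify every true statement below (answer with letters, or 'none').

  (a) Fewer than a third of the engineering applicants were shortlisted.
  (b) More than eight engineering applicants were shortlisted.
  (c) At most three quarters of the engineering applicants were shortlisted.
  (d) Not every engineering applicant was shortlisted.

(b), (d)

|A| = 11, |A ∩ B| = 10, |A ∖ B| = 1.
(a) |A ∩ B| / |A| < 1/3: fails.
(b) |A ∩ B| > 8: holds.
(c) |A ∩ B| / |A| ≤ 3/4: fails.
(d) A ⊄ B (|A ∖ B| ≥ 1): holds.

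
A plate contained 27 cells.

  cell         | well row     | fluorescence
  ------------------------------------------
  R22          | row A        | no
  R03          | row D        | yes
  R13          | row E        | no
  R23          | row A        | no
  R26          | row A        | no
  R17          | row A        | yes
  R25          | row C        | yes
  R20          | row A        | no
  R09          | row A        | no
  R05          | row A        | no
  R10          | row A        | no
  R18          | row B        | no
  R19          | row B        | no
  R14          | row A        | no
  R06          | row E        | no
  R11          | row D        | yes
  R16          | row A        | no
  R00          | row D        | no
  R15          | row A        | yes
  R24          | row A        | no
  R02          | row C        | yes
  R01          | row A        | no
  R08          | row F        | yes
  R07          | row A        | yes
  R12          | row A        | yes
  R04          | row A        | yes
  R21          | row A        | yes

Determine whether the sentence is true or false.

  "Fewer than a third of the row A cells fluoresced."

'Fewer than a third of the row A cells fluoresced' holds iff |A ∩ B| / |A| < 1/3.
|A| = 17, |A ∩ B| = 6, |A ∖ B| = 11.
|A ∩ B|/|A| = 6/17, so the statement is false.

False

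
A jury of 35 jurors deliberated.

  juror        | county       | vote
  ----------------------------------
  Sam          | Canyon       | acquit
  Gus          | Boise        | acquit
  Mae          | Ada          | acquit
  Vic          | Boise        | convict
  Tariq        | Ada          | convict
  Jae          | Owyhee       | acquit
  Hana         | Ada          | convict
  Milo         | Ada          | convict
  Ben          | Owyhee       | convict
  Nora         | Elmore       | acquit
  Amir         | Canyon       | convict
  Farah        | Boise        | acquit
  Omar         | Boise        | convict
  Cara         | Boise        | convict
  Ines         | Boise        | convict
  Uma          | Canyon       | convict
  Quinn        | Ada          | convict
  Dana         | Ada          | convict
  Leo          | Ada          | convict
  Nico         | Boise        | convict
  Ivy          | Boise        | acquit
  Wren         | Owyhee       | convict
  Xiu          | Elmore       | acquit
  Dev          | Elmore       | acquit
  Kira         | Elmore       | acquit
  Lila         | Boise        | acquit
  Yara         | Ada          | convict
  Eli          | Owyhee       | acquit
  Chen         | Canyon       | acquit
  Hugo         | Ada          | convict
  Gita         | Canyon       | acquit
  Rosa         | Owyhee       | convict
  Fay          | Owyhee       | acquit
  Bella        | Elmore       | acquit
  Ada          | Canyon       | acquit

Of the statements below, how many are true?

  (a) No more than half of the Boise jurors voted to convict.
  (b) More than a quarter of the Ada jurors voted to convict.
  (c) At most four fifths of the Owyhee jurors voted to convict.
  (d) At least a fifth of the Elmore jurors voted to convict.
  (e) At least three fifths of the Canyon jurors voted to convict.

2

(a) Boise: |A| = 9, |A ∩ B| = 5; needs |A ∩ B| ≤ |A ∖ B| — false.
(b) Ada: |A| = 9, |A ∩ B| = 8; needs |A ∩ B| / |A| > 1/4 — true.
(c) Owyhee: |A| = 6, |A ∩ B| = 3; needs |A ∩ B| / |A| ≤ 4/5 — true.
(d) Elmore: |A| = 5, |A ∩ B| = 0; needs |A ∩ B| / |A| ≥ 1/5 — false.
(e) Canyon: |A| = 6, |A ∩ B| = 2; needs |A ∩ B| / |A| ≥ 3/5 — false.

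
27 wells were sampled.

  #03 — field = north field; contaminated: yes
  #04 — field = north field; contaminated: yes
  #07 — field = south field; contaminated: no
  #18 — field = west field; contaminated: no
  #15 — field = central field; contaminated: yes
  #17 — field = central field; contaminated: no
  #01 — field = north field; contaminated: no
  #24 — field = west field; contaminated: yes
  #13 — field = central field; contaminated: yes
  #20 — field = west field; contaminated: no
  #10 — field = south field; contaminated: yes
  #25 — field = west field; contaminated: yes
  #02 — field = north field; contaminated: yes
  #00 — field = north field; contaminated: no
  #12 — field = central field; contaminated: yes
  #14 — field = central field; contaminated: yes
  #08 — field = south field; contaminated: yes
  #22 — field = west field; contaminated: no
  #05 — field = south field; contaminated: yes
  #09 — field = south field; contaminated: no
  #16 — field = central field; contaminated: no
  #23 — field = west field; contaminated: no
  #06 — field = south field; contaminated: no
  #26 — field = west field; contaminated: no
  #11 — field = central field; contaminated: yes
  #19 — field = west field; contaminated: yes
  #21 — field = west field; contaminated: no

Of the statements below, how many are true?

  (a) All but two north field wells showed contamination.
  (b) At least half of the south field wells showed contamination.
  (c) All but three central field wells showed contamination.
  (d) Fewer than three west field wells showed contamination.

2

(a) north field: |A| = 5, |A ∩ B| = 3; needs |A ∖ B| = 2 — true.
(b) south field: |A| = 6, |A ∩ B| = 3; needs |A ∩ B| ≥ |A ∖ B| — true.
(c) central field: |A| = 7, |A ∩ B| = 5; needs |A ∖ B| = 3 — false.
(d) west field: |A| = 9, |A ∩ B| = 3; needs |A ∩ B| < 3 — false.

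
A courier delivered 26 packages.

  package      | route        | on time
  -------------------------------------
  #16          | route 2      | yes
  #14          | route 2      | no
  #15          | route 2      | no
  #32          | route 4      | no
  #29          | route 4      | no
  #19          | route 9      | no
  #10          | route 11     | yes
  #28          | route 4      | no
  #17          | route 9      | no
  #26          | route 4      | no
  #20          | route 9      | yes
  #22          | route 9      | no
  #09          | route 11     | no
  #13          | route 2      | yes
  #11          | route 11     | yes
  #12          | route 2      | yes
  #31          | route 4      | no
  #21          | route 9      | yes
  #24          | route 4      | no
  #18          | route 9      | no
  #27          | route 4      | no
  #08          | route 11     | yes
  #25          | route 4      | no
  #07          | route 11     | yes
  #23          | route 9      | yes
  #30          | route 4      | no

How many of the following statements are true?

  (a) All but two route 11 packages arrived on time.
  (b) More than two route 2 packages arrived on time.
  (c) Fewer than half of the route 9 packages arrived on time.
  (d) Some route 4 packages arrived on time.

(a) route 11: |A| = 5, |A ∩ B| = 4; needs |A ∖ B| = 2 — false.
(b) route 2: |A| = 5, |A ∩ B| = 3; needs |A ∩ B| > 2 — true.
(c) route 9: |A| = 7, |A ∩ B| = 3; needs |A ∩ B| < |A ∖ B| — true.
(d) route 4: |A| = 9, |A ∩ B| = 0; needs A ∩ B ≠ ∅ (|A ∩ B| ≥ 1) — false.

2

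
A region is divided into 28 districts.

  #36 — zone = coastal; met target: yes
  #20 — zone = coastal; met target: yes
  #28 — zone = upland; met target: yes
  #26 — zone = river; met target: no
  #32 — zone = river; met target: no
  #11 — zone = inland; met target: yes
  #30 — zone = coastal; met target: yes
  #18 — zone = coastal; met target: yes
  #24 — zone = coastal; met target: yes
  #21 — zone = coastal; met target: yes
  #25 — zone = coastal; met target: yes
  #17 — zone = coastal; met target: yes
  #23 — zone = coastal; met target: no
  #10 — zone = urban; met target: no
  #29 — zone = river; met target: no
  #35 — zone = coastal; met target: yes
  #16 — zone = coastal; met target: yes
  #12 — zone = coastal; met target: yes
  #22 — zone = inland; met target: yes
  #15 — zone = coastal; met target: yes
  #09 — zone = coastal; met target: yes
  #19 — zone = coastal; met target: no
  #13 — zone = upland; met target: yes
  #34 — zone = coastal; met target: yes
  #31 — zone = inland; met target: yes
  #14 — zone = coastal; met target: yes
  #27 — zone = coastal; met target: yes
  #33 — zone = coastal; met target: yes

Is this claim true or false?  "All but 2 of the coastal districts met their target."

Truth condition: |A ∖ B| = 2.
|A| = 19, |A ∩ B| = 17, |A ∖ B| = 2.
|A ∖ B| = 2, so the statement is true.

True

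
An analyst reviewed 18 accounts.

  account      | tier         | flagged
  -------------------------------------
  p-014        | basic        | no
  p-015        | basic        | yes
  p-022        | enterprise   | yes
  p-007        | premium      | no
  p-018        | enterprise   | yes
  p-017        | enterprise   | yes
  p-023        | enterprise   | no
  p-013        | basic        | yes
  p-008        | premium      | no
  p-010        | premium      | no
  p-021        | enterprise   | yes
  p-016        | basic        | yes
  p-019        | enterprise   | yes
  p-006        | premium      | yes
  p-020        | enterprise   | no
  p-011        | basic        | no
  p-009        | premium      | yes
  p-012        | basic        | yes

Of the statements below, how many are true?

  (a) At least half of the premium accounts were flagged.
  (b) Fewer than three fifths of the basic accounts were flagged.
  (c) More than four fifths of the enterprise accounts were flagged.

(a) premium: |A| = 5, |A ∩ B| = 2; needs |A ∩ B| ≥ |A ∖ B| — false.
(b) basic: |A| = 6, |A ∩ B| = 4; needs |A ∩ B| / |A| < 3/5 — false.
(c) enterprise: |A| = 7, |A ∩ B| = 5; needs |A ∩ B| / |A| > 4/5 — false.

0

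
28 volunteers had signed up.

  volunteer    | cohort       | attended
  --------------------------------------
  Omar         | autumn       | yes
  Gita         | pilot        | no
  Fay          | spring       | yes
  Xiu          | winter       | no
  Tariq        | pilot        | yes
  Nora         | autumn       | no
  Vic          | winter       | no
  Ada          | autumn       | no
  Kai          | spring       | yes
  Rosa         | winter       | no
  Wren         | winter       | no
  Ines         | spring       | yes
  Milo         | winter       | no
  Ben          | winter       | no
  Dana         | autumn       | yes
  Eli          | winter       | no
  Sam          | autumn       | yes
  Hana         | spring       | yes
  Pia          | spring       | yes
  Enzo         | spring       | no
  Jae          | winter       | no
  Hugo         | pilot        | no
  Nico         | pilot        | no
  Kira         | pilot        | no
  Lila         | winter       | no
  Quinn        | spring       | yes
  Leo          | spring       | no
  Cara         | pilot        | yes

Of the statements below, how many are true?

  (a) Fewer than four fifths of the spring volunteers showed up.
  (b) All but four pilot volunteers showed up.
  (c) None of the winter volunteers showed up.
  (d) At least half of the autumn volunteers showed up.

4

(a) spring: |A| = 8, |A ∩ B| = 6; needs |A ∩ B| / |A| < 4/5 — true.
(b) pilot: |A| = 6, |A ∩ B| = 2; needs |A ∖ B| = 4 — true.
(c) winter: |A| = 9, |A ∩ B| = 0; needs A ∩ B = ∅ (|A ∩ B| = 0) — true.
(d) autumn: |A| = 5, |A ∩ B| = 3; needs |A ∩ B| ≥ |A ∖ B| — true.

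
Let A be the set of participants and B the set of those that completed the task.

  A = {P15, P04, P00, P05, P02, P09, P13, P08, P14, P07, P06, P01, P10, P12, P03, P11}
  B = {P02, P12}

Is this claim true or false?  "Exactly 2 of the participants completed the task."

Truth condition: |A ∩ B| = 2.
|A| = 16, |A ∩ B| = 2, |A ∖ B| = 14.
|A ∩ B| = 2, so the statement is true.

True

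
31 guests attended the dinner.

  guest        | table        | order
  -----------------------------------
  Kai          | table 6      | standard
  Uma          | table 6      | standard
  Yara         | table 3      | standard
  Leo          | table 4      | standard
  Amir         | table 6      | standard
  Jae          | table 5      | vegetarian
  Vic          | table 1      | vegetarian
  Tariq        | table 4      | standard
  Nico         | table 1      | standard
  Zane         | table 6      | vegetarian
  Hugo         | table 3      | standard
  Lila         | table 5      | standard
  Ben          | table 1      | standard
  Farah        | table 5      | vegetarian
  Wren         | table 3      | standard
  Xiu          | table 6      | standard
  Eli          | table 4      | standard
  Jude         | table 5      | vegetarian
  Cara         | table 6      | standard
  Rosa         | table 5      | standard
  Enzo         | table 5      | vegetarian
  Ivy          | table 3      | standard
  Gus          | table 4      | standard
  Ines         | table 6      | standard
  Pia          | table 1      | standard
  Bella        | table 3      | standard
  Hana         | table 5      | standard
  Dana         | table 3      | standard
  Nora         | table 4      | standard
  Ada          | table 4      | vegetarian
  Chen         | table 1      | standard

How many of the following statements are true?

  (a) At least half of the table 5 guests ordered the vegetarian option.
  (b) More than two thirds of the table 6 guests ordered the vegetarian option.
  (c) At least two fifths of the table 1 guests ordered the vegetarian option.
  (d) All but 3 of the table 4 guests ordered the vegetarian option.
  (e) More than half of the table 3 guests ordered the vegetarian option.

1

(a) table 5: |A| = 7, |A ∩ B| = 4; needs |A ∩ B| ≥ |A ∖ B| — true.
(b) table 6: |A| = 7, |A ∩ B| = 1; needs |A ∩ B| / |A| > 2/3 — false.
(c) table 1: |A| = 5, |A ∩ B| = 1; needs |A ∩ B| / |A| ≥ 2/5 — false.
(d) table 4: |A| = 6, |A ∩ B| = 1; needs |A ∖ B| = 3 — false.
(e) table 3: |A| = 6, |A ∩ B| = 0; needs |A ∩ B| > |A ∖ B| — false.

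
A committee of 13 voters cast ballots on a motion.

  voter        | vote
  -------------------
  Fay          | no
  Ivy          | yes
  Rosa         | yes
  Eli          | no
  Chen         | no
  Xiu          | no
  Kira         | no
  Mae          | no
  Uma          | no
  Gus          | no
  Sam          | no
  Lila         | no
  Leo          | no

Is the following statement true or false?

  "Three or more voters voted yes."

The determiner here denotes the relation: |A ∩ B| ≥ 3.
A (the restrictor) = {Fay, Ivy, Rosa, Eli, Chen, Xiu, Kira, Mae, Uma, Gus, Sam, Lila, Leo}, |A| = 13.
A ∩ B = {Ivy, Rosa}, so |A ∩ B| = 2.
|A ∩ B| = 2, so the statement is false.

False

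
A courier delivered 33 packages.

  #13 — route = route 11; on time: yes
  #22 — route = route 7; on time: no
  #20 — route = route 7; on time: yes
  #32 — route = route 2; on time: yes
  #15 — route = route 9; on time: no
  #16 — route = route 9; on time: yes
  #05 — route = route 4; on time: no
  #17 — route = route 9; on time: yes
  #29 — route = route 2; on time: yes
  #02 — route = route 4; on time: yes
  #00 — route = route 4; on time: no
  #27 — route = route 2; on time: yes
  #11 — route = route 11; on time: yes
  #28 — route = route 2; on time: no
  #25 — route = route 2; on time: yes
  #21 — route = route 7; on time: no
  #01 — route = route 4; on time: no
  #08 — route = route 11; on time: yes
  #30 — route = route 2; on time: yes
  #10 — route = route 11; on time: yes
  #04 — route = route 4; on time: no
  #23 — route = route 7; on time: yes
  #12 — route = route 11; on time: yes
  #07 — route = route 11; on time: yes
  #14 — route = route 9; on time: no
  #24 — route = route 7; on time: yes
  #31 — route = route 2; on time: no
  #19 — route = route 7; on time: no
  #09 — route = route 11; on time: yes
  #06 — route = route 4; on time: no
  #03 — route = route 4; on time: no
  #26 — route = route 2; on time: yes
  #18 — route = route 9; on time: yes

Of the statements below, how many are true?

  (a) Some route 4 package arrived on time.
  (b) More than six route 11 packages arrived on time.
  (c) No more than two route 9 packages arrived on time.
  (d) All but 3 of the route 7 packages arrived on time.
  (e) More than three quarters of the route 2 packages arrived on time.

(a) route 4: |A| = 7, |A ∩ B| = 1; needs A ∩ B ≠ ∅ (|A ∩ B| ≥ 1) — true.
(b) route 11: |A| = 7, |A ∩ B| = 7; needs |A ∩ B| > 6 — true.
(c) route 9: |A| = 5, |A ∩ B| = 3; needs |A ∩ B| ≤ 2 — false.
(d) route 7: |A| = 6, |A ∩ B| = 3; needs |A ∖ B| = 3 — true.
(e) route 2: |A| = 8, |A ∩ B| = 6; needs |A ∩ B| / |A| > 3/4 — false.

3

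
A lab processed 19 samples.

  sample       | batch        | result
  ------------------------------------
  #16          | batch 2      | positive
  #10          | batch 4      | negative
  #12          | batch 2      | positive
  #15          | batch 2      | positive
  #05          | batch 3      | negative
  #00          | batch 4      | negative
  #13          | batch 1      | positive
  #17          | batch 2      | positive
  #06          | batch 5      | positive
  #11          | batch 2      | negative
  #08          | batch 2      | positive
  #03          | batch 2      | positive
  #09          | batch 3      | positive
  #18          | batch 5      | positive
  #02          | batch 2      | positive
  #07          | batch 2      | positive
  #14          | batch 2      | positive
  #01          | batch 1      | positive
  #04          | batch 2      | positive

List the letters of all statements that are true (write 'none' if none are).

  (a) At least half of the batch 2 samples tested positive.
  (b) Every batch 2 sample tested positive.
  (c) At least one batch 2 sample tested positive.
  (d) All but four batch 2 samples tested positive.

|A| = 11, |A ∩ B| = 10, |A ∖ B| = 1.
(a) |A ∩ B| ≥ |A ∖ B|: holds.
(b) A ⊆ B, i.e. every element of A is in B (|A ∖ B| = 0): fails.
(c) A ∩ B ≠ ∅ (|A ∩ B| ≥ 1): holds.
(d) |A ∖ B| = 4: fails.

(a), (c)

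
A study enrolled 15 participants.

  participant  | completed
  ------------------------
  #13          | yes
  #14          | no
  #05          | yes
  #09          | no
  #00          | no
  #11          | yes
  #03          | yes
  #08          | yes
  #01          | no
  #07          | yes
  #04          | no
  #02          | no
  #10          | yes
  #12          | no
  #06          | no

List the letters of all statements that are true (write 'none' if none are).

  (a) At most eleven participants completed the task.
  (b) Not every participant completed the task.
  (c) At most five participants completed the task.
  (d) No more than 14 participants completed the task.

(a), (b), (d)

|A| = 15, |A ∩ B| = 7, |A ∖ B| = 8.
(a) |A ∩ B| ≤ 11: holds.
(b) A ⊄ B (|A ∖ B| ≥ 1): holds.
(c) |A ∩ B| ≤ 5: fails.
(d) |A ∩ B| ≤ 14: holds.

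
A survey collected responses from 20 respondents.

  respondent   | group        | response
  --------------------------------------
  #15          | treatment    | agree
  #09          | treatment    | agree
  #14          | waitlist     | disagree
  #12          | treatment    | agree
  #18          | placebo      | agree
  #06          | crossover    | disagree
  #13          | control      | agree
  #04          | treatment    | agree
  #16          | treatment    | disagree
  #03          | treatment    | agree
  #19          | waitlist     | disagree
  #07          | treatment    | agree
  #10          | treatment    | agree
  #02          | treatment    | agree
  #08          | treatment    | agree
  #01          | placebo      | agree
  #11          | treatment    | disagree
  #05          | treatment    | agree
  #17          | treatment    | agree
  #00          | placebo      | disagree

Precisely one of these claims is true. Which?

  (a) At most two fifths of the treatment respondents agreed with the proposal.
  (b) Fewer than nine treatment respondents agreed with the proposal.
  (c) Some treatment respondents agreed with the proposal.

(c)

|A| = 13, |A ∩ B| = 11, |A ∖ B| = 2.
(a) requires |A ∩ B| / |A| ≤ 2/5: false.
(b) requires |A ∩ B| < 9: false.
(c) requires A ∩ B ≠ ∅ (|A ∩ B| ≥ 1): true.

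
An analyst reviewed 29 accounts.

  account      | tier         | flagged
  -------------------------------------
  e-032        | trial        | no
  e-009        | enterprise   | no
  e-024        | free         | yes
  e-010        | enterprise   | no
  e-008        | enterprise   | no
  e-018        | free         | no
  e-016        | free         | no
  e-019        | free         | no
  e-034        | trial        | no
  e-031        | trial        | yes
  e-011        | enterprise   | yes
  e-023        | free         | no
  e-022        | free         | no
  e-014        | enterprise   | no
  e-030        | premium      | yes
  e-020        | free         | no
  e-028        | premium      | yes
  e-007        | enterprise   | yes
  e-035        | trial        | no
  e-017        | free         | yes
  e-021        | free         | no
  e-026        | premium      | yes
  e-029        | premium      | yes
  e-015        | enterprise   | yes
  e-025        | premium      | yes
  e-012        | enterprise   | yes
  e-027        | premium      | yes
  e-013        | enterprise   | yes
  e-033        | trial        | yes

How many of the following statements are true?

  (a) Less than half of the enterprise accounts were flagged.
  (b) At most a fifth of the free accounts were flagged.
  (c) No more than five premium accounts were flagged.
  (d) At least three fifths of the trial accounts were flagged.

(a) enterprise: |A| = 9, |A ∩ B| = 5; needs |A ∩ B| < |A ∖ B| — false.
(b) free: |A| = 9, |A ∩ B| = 2; needs |A ∩ B| / |A| ≤ 1/5 — false.
(c) premium: |A| = 6, |A ∩ B| = 6; needs |A ∩ B| ≤ 5 — false.
(d) trial: |A| = 5, |A ∩ B| = 2; needs |A ∩ B| / |A| ≥ 3/5 — false.

0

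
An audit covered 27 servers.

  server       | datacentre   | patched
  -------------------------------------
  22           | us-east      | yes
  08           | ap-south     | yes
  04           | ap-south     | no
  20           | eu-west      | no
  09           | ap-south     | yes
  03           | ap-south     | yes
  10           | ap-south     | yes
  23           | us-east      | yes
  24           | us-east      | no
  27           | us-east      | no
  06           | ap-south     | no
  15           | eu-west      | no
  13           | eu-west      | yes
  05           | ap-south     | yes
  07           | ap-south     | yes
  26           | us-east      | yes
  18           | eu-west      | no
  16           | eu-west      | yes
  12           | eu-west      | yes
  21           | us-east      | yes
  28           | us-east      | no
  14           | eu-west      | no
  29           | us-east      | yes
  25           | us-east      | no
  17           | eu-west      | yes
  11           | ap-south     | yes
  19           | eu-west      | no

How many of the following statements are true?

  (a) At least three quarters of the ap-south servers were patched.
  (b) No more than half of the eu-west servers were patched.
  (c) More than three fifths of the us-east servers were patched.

(a) ap-south: |A| = 9, |A ∩ B| = 7; needs |A ∩ B| / |A| ≥ 3/4 — true.
(b) eu-west: |A| = 9, |A ∩ B| = 4; needs |A ∩ B| ≤ |A ∖ B| — true.
(c) us-east: |A| = 9, |A ∩ B| = 5; needs |A ∩ B| / |A| > 3/5 — false.

2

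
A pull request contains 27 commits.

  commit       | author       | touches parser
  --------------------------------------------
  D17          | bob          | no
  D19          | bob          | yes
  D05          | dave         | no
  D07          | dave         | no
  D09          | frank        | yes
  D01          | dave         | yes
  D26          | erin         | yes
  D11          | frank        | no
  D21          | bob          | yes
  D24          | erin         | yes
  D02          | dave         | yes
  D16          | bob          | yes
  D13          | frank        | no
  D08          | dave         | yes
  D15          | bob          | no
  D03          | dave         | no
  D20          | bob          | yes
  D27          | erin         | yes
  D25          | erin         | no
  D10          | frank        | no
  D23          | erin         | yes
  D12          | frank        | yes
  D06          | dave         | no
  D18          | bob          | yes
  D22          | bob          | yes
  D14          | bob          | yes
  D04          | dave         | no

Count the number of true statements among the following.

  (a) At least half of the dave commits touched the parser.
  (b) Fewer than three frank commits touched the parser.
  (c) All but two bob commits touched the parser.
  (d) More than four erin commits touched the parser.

(a) dave: |A| = 8, |A ∩ B| = 3; needs |A ∩ B| ≥ |A ∖ B| — false.
(b) frank: |A| = 5, |A ∩ B| = 2; needs |A ∩ B| < 3 — true.
(c) bob: |A| = 9, |A ∩ B| = 7; needs |A ∖ B| = 2 — true.
(d) erin: |A| = 5, |A ∩ B| = 4; needs |A ∩ B| > 4 — false.

2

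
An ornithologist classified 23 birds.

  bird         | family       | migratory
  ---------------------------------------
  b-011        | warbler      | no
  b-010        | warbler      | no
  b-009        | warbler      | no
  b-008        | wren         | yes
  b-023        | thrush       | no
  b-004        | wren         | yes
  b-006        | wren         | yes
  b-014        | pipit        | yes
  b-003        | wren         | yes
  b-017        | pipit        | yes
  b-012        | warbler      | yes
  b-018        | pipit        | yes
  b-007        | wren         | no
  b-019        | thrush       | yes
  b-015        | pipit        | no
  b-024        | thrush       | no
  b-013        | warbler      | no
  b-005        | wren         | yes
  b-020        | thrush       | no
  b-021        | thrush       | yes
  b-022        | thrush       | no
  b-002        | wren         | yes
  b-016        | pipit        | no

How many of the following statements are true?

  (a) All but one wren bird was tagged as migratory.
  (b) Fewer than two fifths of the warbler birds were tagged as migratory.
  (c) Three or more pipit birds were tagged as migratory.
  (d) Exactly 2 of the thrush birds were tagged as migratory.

4

(a) wren: |A| = 7, |A ∩ B| = 6; needs |A ∖ B| = 1 — true.
(b) warbler: |A| = 5, |A ∩ B| = 1; needs |A ∩ B| / |A| < 2/5 — true.
(c) pipit: |A| = 5, |A ∩ B| = 3; needs |A ∩ B| ≥ 3 — true.
(d) thrush: |A| = 6, |A ∩ B| = 2; needs |A ∩ B| = 2 — true.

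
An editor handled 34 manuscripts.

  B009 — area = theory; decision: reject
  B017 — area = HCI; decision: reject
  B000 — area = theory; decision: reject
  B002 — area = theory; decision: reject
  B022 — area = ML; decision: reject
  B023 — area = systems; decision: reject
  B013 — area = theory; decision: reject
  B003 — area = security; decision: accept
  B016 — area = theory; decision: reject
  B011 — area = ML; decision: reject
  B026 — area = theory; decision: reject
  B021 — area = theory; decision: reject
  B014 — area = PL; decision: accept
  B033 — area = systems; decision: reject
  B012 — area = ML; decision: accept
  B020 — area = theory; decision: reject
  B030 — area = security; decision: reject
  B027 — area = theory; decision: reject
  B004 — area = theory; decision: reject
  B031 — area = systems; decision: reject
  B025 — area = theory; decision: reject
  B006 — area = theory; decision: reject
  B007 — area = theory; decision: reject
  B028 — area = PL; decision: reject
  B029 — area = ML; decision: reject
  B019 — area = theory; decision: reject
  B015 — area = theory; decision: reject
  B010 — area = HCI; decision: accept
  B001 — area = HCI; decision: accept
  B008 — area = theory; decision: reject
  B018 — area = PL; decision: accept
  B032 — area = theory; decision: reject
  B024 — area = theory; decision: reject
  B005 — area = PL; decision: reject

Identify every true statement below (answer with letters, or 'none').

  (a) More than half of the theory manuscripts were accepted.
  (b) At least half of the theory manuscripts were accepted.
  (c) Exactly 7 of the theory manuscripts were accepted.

|A| = 18, |A ∩ B| = 0, |A ∖ B| = 18.
(a) |A ∩ B| > |A ∖ B|: fails.
(b) |A ∩ B| ≥ |A ∖ B|: fails.
(c) |A ∩ B| = 7: fails.

none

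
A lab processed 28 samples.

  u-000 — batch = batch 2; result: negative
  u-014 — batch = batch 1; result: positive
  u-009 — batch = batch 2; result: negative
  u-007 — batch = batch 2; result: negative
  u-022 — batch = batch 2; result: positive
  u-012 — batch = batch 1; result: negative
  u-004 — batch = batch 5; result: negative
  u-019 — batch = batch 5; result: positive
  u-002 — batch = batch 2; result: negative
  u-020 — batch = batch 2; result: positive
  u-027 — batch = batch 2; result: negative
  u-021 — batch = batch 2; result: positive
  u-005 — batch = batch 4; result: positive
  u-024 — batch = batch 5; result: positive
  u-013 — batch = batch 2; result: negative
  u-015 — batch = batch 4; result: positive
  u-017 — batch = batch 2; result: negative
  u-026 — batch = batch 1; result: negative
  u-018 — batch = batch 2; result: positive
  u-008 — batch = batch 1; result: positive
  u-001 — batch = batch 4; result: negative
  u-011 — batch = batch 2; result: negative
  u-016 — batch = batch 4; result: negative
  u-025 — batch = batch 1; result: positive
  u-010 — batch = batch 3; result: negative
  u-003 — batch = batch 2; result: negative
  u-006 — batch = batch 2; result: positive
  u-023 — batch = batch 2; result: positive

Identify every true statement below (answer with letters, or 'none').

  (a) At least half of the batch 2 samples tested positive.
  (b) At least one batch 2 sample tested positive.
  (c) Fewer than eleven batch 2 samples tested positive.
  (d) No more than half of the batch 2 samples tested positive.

|A| = 15, |A ∩ B| = 6, |A ∖ B| = 9.
(a) |A ∩ B| ≥ |A ∖ B|: fails.
(b) A ∩ B ≠ ∅ (|A ∩ B| ≥ 1): holds.
(c) |A ∩ B| < 11: holds.
(d) |A ∩ B| ≤ |A ∖ B|: holds.

(b), (c), (d)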